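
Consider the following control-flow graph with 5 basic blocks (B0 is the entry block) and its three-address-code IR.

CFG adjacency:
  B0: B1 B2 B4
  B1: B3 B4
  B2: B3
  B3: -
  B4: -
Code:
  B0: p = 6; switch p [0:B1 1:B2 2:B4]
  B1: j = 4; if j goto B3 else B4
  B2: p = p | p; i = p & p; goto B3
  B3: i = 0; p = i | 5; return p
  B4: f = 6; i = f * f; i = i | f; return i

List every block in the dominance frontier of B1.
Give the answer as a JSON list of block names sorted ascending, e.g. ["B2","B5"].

idom tree: B1←B0 B2←B0 B3←B0 B4←B0
Join-block Dom:
  B3: preds {B1,B2}: {B0,B1} ∩ {B0,B2} = {B0}; idom=B0
  B4: preds {B0,B1}: {B0} ∩ {B0,B1} = {B0}; idom=B0

DF walk-up:
  join B3 pred B1: B1 stop@B0
  join B3 pred B2: B2 stop@B0
  join B4 pred B0: · stop@B0
  join B4 pred B1: B1 stop@B0
  B0 → ∅
  B1 → {B3,B4}
  B2 → {B3}
  B3 → ∅
  B4 → ∅

DF(B1) = ["B3", "B4"]

Answer: ["B3", "B4"]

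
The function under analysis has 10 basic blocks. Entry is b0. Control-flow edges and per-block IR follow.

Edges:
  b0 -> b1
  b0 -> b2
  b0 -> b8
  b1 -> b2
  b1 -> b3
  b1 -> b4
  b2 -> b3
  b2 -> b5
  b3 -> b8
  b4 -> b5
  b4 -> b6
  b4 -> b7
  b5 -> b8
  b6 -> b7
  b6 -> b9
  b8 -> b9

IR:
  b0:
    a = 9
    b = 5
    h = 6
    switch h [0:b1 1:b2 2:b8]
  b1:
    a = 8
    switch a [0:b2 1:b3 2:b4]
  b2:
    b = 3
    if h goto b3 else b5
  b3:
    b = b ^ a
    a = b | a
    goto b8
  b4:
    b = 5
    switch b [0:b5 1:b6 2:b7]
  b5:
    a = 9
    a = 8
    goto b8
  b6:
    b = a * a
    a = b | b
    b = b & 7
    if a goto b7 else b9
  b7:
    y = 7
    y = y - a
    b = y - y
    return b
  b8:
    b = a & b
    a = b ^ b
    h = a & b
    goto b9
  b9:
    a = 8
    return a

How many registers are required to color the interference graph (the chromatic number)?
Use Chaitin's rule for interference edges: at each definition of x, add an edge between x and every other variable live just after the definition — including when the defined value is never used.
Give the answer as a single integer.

Per-block:
  b0: {a,b,h} / ∅
  b1: {a} / ∅
  b2: {b} / {h}
  b3: {a,b} / {a,b}
  b4: {b} / ∅
  b5: {a} / ∅
  b6: {a,b} / {a}
  b7: {b,y} / {a}
  b8: {a,b,h} / {a,b}
  b9: {a} / ∅

Liveness:
  b0: in=∅ out={a,b,h}
  b1: in={b,h} out={a,b,h}
  b2: in={a,h} out={a,b}
  b3: in={a,b} out={a,b}
  b4: in={a} out={a,b}
  b5: in={b} out={a,b}
  b6: in={a} out={a}
  b7: in={a} out=∅
  b8: in={a,b} out=∅
  b9: in=∅ out=∅

Interfere edges:
  a: {b,h,y}
  b: {a,h}
  h: {a,b}
  y: {a}

Colouring:
  clique {a,b,h} ⇒ need ≥ 3
  3-colouring: r0={a}  r1={b,y}  r2={h}
  χ = 3

Answer: 3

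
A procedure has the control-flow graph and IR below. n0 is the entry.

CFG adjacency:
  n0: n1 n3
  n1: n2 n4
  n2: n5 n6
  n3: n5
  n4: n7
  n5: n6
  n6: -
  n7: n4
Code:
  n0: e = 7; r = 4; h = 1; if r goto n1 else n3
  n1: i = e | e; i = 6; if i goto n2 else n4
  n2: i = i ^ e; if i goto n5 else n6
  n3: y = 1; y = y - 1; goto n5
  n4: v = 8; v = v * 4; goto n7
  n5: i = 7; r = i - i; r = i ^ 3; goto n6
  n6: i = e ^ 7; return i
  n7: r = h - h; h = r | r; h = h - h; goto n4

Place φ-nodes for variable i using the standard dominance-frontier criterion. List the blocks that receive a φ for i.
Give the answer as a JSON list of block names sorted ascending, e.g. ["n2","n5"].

Answer: ["n5", "n6"]

Derivation:
idom tree: n1←n0 n2←n1 n3←n0 n4←n1 n5←n0 n6←n0 n7←n4
Dom∩ at merges:
  n4: preds {n1,n7}: {n0,n1} ∩ {n0,n1,n4,n7} = {n0,n1}; idom=n1
  n5: preds {n2,n3}: {n0,n1,n2} ∩ {n0,n3} = {n0}; idom=n0
  n6: preds {n2,n5}: {n0,n1,n2} ∩ {n0,n5} = {n0}; idom=n0

Frontier:
  n4←n1: walk · to n1
  n4←n7: walk n7→n4 to n1
  n5←n2: walk n2→n1 to n0
  n5←n3: walk n3 to n0
  n6←n2: walk n2→n1 to n0
  n6←n5: walk n5 to n0
  DF(n0)=∅
  DF(n1)={n5,n6}
  DF(n2)={n5,n6}
  DF(n3)={n5}
  DF(n4)={n4}
  DF(n5)={n6}
  DF(n6)=∅
  DF(n7)={n4}

φ for i: defs {n1,n2,n5,n6}
  DF⁺ = {n5,n6}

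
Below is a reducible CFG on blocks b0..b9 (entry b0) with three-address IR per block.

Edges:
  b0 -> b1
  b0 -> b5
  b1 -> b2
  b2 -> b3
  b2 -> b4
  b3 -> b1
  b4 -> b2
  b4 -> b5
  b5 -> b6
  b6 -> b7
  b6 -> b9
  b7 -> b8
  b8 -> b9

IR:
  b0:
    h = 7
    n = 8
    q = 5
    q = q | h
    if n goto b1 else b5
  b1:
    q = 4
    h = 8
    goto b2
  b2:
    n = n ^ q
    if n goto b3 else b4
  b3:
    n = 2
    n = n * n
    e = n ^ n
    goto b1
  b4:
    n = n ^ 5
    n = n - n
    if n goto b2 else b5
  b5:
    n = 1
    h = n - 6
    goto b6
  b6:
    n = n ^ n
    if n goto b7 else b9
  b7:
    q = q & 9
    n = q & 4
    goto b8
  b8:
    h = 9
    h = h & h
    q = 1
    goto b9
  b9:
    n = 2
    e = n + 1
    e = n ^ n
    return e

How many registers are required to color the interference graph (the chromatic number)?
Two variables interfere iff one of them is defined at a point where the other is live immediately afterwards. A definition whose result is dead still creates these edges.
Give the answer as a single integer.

def/use:
  b0 def {h,n,q} use ∅
  b1 def {h,q} use ∅
  b2 def {n} use {n,q}
  b3 def {e,n} use ∅
  b4 def {n} use {n}
  b5 def {h,n} use ∅
  b6 def {n} use {n}
  b7 def {n,q} use {q}
  b8 def {h,q} use ∅
  b9 def {e,n} use ∅

Live sets:
  b0: in=∅ out={n,q}
  b1: in={n} out={n,q}
  b2: in={n,q} out={n,q}
  b3: in=∅ out={n}
  b4: in={n,q} out={n,q}
  b5: in={q} out={n,q}
  b6: in={n,q} out={q}
  b7: in={q} out=∅
  b8: in=∅ out=∅
  b9: in=∅ out=∅

Interfere edges:
  e: {n}
  h: {n,q}
  n: {e,h,q}
  q: {h,n}

Registers:
  lower bound: {h,n,q} mutually conflict ⇒ χ ≥ 3
  assign e→R1 h→R1 n→R0 q→R2 — no edge inside a register ⇒ χ ≤ 3
  χ = 3

Answer: 3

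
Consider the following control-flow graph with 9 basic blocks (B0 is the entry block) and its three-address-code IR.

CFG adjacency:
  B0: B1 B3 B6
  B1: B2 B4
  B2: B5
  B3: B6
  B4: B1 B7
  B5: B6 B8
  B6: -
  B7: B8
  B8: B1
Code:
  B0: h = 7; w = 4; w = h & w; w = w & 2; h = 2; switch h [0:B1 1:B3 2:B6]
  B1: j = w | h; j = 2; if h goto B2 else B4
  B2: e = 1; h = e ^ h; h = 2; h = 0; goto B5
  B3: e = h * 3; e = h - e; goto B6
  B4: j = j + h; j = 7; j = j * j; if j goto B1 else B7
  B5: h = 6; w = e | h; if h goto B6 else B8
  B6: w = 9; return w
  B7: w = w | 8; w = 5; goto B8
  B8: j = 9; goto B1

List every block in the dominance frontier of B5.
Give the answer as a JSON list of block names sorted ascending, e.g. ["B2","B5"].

Answer: ["B6", "B8"]

Analysis:
idom tree: B1←B0 B2←B1 B3←B0 B4←B1 B5←B2 B6←B0 B7←B4 B8←B1
Dom∩ at merges:
  B1: preds {B0,B4,B8}: {B0} ∩ {B0,B1,B4} ∩ {B0,B1,B8} = {B0}; idom=B0
  B6: preds {B0,B3,B5}: {B0} ∩ {B0,B3} ∩ {B0,B1,B2,B5} = {B0}; idom=B0
  B8: preds {B5,B7}: {B0,B1,B2,B5} ∩ {B0,B1,B4,B7} = {B0,B1}; idom=B1

DF derivation:
  join B1 pred B0: · stop@B0
  join B1 pred B4: B4→B1 stop@B0
  join B1 pred B8: B8→B1 stop@B0
  join B6 pred B0: · stop@B0
  join B6 pred B3: B3 stop@B0
  join B6 pred B5: B5→B2→B1 stop@B0
  join B8 pred B5: B5→B2 stop@B1
  join B8 pred B7: B7→B4 stop@B1
  B0: DF=∅
  B1: DF={B1,B6}
  B2: DF={B6,B8}
  B3: DF={B6}
  B4: DF={B1,B8}
  B5: DF={B6,B8}
  B6: DF=∅
  B7: DF={B8}
  B8: DF={B1}

DF(B5) = ["B6", "B8"]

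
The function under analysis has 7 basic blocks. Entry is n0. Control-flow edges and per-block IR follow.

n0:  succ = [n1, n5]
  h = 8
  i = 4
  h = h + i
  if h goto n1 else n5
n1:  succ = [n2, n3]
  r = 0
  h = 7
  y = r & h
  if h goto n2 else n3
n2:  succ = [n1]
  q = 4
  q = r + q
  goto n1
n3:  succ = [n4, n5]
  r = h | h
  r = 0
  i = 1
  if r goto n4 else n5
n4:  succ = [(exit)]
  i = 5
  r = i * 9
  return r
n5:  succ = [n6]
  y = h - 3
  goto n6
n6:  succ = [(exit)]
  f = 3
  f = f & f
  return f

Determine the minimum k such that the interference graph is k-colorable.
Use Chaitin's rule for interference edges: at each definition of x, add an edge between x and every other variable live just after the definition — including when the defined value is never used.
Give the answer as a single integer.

Answer: 3

Analysis:
Block summaries:
  n0: def={h,i} ue=∅
  n1: def={h,r,y} ue=∅
  n2: def={q} ue={r}
  n3: def={i,r} ue={h}
  n4: def={i,r} ue=∅
  n5: def={y} ue={h}
  n6: def={f} ue=∅

Liveness:
  live n0: ∅→{h}
  live n1: ∅→{h,r}
  live n2: {r}→∅
  live n3: {h}→{h}
  live n4: ∅→∅
  live n5: {h}→∅
  live n6: ∅→∅

Interfere edges:
  f — ∅
  h — {i,r,y}
  i — {h,r}
  q — {r}
  r — {h,i,q,y}
  y — {h,r}

Registers:
  clique {h,i,r} ⇒ need ≥ 3
  assign f→R0 h→R1 i→R2 q→R1 r→R0 y→R2 — no edge inside a register ⇒ χ ≤ 3
  χ = 3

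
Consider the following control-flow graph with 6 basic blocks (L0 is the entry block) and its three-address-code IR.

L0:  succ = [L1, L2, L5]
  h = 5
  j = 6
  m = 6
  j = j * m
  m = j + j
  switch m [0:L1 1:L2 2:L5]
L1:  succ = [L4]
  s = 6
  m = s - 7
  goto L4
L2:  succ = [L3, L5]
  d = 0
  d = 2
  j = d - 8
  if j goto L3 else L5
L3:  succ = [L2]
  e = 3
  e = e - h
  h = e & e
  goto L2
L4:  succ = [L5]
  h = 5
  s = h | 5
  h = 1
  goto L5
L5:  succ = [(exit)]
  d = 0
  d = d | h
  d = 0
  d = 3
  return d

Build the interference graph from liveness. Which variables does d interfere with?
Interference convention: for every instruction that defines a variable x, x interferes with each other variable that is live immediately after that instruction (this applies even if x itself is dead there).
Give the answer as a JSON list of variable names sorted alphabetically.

Per-block:
  L0: {h,j,m} / ∅
  L1: {m,s} / ∅
  L2: {d,j} / ∅
  L3: {e,h} / {h}
  L4: {h,s} / ∅
  L5: {d} / {h}

Live sets:
  L0: in=∅ out={h}
  L1: in=∅ out=∅
  L2: in={h} out={h}
  L3: in={h} out={h}
  L4: in=∅ out={h}
  L5: in={h} out=∅

Conflict graph:
  d: {h}
  e: {h}
  h: {d,e,j,m}
  j: {h,m}
  m: {h,j}
  s: ∅

N(d) = ["h"]

Answer: ["h"]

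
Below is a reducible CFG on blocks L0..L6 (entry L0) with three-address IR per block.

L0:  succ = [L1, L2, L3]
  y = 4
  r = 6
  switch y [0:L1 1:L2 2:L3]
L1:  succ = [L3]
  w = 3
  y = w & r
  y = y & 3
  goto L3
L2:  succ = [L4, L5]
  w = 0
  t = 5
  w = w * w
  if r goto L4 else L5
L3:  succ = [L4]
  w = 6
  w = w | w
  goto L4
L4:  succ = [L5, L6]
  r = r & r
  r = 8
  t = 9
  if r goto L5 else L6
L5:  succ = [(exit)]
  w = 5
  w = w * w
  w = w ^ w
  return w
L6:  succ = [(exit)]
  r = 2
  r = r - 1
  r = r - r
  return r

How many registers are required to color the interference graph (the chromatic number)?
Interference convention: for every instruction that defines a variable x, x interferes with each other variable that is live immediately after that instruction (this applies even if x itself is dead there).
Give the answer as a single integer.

Per-block:
  L0: {r,y} / ∅
  L1: {w,y} / {r}
  L2: {t,w} / {r}
  L3: {w} / ∅
  L4: {r,t} / {r}
  L5: {w} / ∅
  L6: {r} / ∅

Backward fixpoint:
  live L0: ∅→{r}
  live L1: {r}→{r}
  live L2: {r}→{r}
  live L3: {r}→{r}
  live L4: {r}→∅
  live L5: ∅→∅
  live L6: ∅→∅

Interfere edges:
  r↔{t,w,y}
  t↔{r,w}
  w↔{r,t}
  y↔{r}

Registers:
  {r,t,w} pairwise interfere (3-clique) ⇒ χ ≥ 3
  3-colouring: r0={r}  r1={t,y}  r2={w}
  χ = 3

Answer: 3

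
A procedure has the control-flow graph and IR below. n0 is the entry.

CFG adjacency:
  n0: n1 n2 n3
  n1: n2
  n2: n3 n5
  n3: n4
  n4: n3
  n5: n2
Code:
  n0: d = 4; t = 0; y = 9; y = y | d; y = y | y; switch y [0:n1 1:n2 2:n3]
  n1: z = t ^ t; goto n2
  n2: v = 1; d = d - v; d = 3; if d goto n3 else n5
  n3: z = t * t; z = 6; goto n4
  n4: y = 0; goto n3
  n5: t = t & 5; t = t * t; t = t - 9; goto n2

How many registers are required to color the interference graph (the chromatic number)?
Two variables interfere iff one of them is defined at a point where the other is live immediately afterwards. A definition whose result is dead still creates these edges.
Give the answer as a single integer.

Per-block:
  n0: {d,t,y} / ∅
  n1: {z} / {t}
  n2: {d,v} / {d}
  n3: {z} / {t}
  n4: {y} / ∅
  n5: {t} / {t}

Live sets:
  n0: in=∅ out={d,t}
  n1: in={d,t} out={d,t}
  n2: in={d,t} out={d,t}
  n3: in={t} out={t}
  n4: in={t} out={t}
  n5: in={d,t} out={d,t}

Conflict graph:
  d: {t,v,y,z}
  t: {d,v,y,z}
  v: {d,t}
  y: {d,t}
  z: {d,t}

Colouring:
  {d,t,v} pairwise interfere (3-clique) ⇒ χ ≥ 3
  assign d→R0 t→R1 v→R2 y→R2 z→R2 — no edge inside a register ⇒ χ ≤ 3
  χ = 3

Answer: 3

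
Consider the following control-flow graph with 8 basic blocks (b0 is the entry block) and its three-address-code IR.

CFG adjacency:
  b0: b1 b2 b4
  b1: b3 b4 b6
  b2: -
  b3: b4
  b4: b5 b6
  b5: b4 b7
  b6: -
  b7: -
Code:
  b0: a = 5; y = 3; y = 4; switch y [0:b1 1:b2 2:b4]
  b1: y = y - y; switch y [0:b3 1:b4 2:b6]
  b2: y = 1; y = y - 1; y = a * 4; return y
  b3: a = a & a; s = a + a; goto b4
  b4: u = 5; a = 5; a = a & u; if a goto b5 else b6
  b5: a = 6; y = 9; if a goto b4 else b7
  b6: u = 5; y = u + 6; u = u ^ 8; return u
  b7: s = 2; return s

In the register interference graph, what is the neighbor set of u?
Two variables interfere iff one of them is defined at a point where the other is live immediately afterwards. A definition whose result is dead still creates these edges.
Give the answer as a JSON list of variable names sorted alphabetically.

Block summaries:
  b0: def={a,y} ue=∅
  b1: def={y} ue={y}
  b2: def={y} ue={a}
  b3: def={a,s} ue={a}
  b4: def={a,u} ue=∅
  b5: def={a,y} ue=∅
  b6: def={u,y} ue=∅
  b7: def={s} ue=∅

Live sets:
  live b0: ∅→{a,y}
  live b1: {a,y}→{a}
  live b2: {a}→∅
  live b3: {a}→∅
  live b4: ∅→∅
  live b5: ∅→∅
  live b6: ∅→∅
  live b7: ∅→∅

Interference:
  a: {u,y}
  s: ∅
  u: {a,y}
  y: {a,u}

N(u) = ["a", "y"]

Answer: ["a", "y"]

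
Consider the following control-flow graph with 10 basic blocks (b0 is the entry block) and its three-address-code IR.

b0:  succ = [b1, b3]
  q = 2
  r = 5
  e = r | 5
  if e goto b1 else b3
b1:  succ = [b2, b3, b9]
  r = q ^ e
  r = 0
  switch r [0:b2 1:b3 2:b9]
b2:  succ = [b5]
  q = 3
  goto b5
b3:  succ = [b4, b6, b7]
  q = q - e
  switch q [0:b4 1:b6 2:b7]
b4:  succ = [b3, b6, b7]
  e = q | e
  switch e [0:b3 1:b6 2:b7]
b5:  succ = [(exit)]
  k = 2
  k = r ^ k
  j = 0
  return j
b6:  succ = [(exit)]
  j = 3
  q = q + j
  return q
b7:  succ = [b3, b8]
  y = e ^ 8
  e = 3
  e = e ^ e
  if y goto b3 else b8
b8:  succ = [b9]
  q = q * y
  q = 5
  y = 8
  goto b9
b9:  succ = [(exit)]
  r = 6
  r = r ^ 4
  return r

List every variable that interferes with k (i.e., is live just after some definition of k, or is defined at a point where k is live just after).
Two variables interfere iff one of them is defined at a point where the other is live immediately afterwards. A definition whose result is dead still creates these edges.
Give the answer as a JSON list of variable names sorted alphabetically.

Per-block:
  b0: {e,q,r} / ∅
  b1: {r} / {e,q}
  b2: {q} / ∅
  b3: {q} / {e,q}
  b4: {e} / {e,q}
  b5: {j,k} / {r}
  b6: {j,q} / {q}
  b7: {e,y} / {e}
  b8: {q,y} / {q,y}
  b9: {r} / ∅

Backward fixpoint:
  b0 li=∅ lo={e,q}
  b1 li={e,q} lo={e,q,r}
  b2 li={r} lo={r}
  b3 li={e,q} lo={e,q}
  b4 li={e,q} lo={e,q}
  b5 li={r} lo=∅
  b6 li={q} lo=∅
  b7 li={e,q} lo={e,q,y}
  b8 li={q,y} lo=∅
  b9 li=∅ lo=∅

Interference:
  e↔{q,r,y}
  j↔{q}
  k↔{r}
  q↔{e,j,r,y}
  r↔{e,k,q}
  y↔{e,q}

N(k) = ["r"]

Answer: ["r"]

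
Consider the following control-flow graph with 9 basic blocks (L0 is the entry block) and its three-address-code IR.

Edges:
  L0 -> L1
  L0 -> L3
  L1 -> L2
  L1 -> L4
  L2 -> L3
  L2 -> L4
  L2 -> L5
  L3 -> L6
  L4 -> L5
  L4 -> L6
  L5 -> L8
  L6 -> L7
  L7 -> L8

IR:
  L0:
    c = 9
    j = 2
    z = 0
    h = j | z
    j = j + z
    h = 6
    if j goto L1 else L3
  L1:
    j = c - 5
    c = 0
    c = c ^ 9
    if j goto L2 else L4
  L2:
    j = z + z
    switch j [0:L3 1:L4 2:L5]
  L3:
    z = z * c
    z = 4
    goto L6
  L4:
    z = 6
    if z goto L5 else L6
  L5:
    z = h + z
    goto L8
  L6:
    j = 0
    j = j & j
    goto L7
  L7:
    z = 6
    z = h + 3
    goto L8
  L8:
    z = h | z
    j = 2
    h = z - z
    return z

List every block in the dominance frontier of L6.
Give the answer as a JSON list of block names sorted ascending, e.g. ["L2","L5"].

idom tree: L1←L0 L2←L1 L3←L0 L4←L1 L5←L1 L6←L0 L7←L6 L8←L0
Dom at joins:
  L3: preds {L0,L2}: {L0} ∩ {L0,L1,L2} = {L0}; idom=L0
  L4: preds {L1,L2}: {L0,L1} ∩ {L0,L1,L2} = {L0,L1}; idom=L1
  L5: preds {L2,L4}: {L0,L1,L2} ∩ {L0,L1,L4} = {L0,L1}; idom=L1
  L6: preds {L3,L4}: {L0,L3} ∩ {L0,L1,L4} = {L0}; idom=L0
  L8: preds {L5,L7}: {L0,L1,L5} ∩ {L0,L6,L7} = {L0}; idom=L0

DF derivation:
  L3←L0: walk · to L0
  L3←L2: walk L2→L1 to L0
  L4←L1: walk · to L1
  L4←L2: walk L2 to L1
  L5←L2: walk L2 to L1
  L5←L4: walk L4 to L1
  L6←L3: walk L3 to L0
  L6←L4: walk L4→L1 to L0
  L8←L5: walk L5→L1 to L0
  L8←L7: walk L7→L6 to L0
  L0: DF=∅
  L1: DF={L3,L6,L8}
  L2: DF={L3,L4,L5}
  L3: DF={L6}
  L4: DF={L5,L6}
  L5: DF={L8}
  L6: DF={L8}
  L7: DF={L8}
  L8: DF=∅

DF(L6) = ["L8"]

Answer: ["L8"]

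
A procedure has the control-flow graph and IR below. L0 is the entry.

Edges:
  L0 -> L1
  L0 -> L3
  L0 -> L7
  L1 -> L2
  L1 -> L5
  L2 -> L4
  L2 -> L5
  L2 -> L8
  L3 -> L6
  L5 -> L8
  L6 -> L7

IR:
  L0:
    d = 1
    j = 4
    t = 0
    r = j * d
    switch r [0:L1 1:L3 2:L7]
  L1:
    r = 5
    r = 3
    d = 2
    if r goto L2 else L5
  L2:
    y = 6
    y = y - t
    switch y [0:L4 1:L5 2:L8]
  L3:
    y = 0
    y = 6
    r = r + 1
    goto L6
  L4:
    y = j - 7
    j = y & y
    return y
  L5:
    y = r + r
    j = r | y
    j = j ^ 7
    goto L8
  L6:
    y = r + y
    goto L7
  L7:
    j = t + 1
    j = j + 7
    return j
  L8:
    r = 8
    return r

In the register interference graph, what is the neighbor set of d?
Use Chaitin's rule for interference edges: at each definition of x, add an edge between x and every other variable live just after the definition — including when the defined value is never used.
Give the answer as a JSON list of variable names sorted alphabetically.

Block summaries:
  L0: {d,j,r,t} / ∅
  L1: {d,r} / ∅
  L2: {y} / {t}
  L3: {r,y} / {r}
  L4: {j,y} / {j}
  L5: {j,y} / {r}
  L6: {y} / {r,y}
  L7: {j} / {t}
  L8: {r} / ∅

Liveness:
  live L0: ∅→{j,r,t}
  live L1: {j,t}→{j,r,t}
  live L2: {j,r,t}→{j,r}
  live L3: {r,t}→{r,t,y}
  live L4: {j}→∅
  live L5: {r}→∅
  live L6: {r,t,y}→{t}
  live L7: {t}→∅
  live L8: ∅→∅

Interfere edges:
  d — {j,r,t}
  j — {d,r,t,y}
  r — {d,j,t,y}
  t — {d,j,r,y}
  y — {j,r,t}

N(d) = ["j", "r", "t"]

Answer: ["j", "r", "t"]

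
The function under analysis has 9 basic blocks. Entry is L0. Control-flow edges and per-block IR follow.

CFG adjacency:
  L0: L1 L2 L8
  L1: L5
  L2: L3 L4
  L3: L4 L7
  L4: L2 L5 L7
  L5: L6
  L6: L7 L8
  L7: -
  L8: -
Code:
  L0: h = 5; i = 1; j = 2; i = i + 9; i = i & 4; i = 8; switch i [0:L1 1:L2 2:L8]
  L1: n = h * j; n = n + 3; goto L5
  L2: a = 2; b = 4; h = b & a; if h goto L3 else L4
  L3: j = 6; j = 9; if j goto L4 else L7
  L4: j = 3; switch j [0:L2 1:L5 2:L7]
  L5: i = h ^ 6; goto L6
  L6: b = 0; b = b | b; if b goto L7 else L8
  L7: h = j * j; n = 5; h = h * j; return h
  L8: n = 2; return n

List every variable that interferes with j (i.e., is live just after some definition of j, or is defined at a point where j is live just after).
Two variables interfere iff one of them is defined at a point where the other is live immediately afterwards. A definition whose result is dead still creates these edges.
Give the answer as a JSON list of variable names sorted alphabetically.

Answer: ["b", "h", "i", "n"]

Analysis:
Block summaries:
  L0 def {h,i,j} use ∅
  L1 def {n} use {h,j}
  L2 def {a,b,h} use ∅
  L3 def {j} use ∅
  L4 def {j} use ∅
  L5 def {i} use {h}
  L6 def {b} use ∅
  L7 def {h,n} use {j}
  L8 def {n} use ∅

Live sets:
  L0 li=∅ lo={h,j}
  L1 li={h,j} lo={h,j}
  L2 li=∅ lo={h}
  L3 li={h} lo={h,j}
  L4 li={h} lo={h,j}
  L5 li={h,j} lo={j}
  L6 li={j} lo={j}
  L7 li={j} lo=∅
  L8 li=∅ lo=∅

Interference:
  a: {b}
  b: {a,j}
  h: {i,j,n}
  i: {h,j}
  j: {b,h,i,n}
  n: {h,j}

N(j) = ["b", "h", "i", "n"]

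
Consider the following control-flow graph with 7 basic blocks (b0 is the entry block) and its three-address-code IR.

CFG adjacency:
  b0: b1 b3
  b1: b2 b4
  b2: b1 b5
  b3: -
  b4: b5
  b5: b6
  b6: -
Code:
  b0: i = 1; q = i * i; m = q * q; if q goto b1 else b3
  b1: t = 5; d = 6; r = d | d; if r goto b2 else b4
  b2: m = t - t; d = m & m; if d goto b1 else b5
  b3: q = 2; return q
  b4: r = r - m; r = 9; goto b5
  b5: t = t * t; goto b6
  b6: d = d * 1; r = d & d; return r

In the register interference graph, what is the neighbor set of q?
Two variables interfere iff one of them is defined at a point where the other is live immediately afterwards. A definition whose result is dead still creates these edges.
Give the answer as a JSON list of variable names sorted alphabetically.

Answer: ["m"]

Working:
def/use:
  b0: {i,m,q} / ∅
  b1: {d,r,t} / ∅
  b2: {d,m} / {t}
  b3: {q} / ∅
  b4: {r} / {m,r}
  b5: {t} / {t}
  b6: {d,r} / {d}

Live sets:
  b0 li=∅ lo={m}
  b1 li={m} lo={d,m,r,t}
  b2 li={t} lo={d,m,t}
  b3 li=∅ lo=∅
  b4 li={d,m,r,t} lo={d,t}
  b5 li={d,t} lo={d}
  b6 li={d} lo=∅

Interference:
  d — {m,r,t}
  i — ∅
  m — {d,q,r,t}
  q — {m}
  r — {d,m,t}
  t — {d,m,r}

N(q) = ["m"]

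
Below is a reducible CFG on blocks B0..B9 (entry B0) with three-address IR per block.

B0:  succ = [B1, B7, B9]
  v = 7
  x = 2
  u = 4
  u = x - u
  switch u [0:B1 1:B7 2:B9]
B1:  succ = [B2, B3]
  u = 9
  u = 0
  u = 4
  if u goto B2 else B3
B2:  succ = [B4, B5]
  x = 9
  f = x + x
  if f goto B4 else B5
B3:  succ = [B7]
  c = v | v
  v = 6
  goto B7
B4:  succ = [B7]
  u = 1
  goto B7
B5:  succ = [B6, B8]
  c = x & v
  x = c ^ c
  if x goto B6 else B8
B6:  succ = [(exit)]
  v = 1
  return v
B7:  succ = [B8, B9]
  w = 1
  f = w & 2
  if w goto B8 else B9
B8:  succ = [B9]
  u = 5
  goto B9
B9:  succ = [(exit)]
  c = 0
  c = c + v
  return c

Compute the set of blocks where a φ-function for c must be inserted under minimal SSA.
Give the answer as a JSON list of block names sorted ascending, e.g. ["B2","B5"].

Answer: ["B7", "B8", "B9"]

Analysis:
idom tree: B1←B0 B2←B1 B3←B1 B4←B2 B5←B2 B6←B5 B7←B0 B8←B0 B9←B0
Dom at joins:
  B7: preds {B0,B3,B4}: {B0} ∩ {B0,B1,B3} ∩ {B0,B1,B2,B4} = {B0}; idom=B0
  B8: preds {B5,B7}: {B0,B1,B2,B5} ∩ {B0,B7} = {B0}; idom=B0
  B9: preds {B0,B7,B8}: {B0} ∩ {B0,B7} ∩ {B0,B8} = {B0}; idom=B0

DF walk-up:
  B7←B0: walk · to B0
  B7←B3: walk B3→B1 to B0
  B7←B4: walk B4→B2→B1 to B0
  B8←B5: walk B5→B2→B1 to B0
  B8←B7: walk B7 to B0
  B9←B0: walk · to B0
  B9←B7: walk B7 to B0
  B9←B8: walk B8 to B0
  B0: DF=∅
  B1: DF={B7,B8}
  B2: DF={B7,B8}
  B3: DF={B7}
  B4: DF={B7}
  B5: DF={B8}
  B6: DF=∅
  B7: DF={B8,B9}
  B8: DF={B9}
  B9: DF=∅

φ for c: defs {B3,B5,B9}
  DF⁺ = {B7,B8,B9}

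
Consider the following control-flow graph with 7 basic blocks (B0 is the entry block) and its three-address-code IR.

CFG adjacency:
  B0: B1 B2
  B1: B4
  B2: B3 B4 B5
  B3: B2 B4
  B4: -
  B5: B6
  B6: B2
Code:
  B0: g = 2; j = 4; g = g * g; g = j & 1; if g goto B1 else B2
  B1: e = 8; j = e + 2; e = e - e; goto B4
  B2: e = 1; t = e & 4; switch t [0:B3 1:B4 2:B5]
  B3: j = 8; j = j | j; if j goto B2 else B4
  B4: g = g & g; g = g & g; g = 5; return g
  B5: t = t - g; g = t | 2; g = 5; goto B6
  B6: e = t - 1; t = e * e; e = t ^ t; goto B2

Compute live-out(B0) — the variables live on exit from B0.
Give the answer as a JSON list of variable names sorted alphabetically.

Per-block:
  B0 def {g,j} use ∅
  B1 def {e,j} use ∅
  B2 def {e,t} use ∅
  B3 def {j} use ∅
  B4 def {g} use {g}
  B5 def {g,t} use {g,t}
  B6 def {e,t} use {t}

Backward fixpoint:
  B0: in=∅ out={g}
  B1: in={g} out={g}
  B2: in={g} out={g,t}
  B3: in={g} out={g}
  B4: in={g} out=∅
  B5: in={g,t} out={g,t}
  B6: in={g,t} out={g}

live-out(B0) = ["g"]

Answer: ["g"]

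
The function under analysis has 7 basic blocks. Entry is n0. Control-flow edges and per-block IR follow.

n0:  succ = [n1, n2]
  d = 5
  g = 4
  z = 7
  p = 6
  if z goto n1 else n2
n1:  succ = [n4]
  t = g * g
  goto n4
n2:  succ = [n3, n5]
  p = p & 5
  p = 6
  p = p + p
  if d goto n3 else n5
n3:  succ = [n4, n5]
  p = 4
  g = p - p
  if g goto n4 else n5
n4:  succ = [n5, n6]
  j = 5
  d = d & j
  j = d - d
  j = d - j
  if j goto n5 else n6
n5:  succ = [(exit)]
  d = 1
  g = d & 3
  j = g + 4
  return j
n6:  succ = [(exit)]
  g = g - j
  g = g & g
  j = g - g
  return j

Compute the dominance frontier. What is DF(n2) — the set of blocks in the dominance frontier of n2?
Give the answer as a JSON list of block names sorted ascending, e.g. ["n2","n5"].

Answer: ["n4", "n5"]

Working:
idom tree: n1←n0 n2←n0 n3←n2 n4←n0 n5←n0 n6←n4
Dom∩ at merges:
  n4: preds {n1,n3}: {n0,n1} ∩ {n0,n2,n3} = {n0}; idom=n0
  n5: preds {n2,n3,n4}: {n0,n2} ∩ {n0,n2,n3} ∩ {n0,n4} = {n0}; idom=n0

Frontier:
  n4←n1: walk n1 to n0
  n4←n3: walk n3→n2 to n0
  n5←n2: walk n2 to n0
  n5←n3: walk n3→n2 to n0
  n5←n4: walk n4 to n0
  n0: DF=∅
  n1: DF={n4}
  n2: DF={n4,n5}
  n3: DF={n4,n5}
  n4: DF={n5}
  n5: DF=∅
  n6: DF=∅

DF(n2) = ["n4", "n5"]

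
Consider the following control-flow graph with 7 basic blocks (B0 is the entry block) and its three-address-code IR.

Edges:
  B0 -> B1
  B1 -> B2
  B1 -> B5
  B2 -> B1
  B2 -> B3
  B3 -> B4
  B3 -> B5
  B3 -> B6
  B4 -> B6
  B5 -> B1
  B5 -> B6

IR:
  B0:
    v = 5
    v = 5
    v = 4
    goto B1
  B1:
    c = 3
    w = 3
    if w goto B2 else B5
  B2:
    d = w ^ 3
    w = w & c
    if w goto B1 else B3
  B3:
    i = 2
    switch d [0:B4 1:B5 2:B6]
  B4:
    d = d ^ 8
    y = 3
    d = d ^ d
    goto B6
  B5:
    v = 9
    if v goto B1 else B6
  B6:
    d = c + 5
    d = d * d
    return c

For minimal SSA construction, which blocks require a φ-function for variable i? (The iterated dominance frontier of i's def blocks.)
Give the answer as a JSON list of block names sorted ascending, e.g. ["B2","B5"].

Answer: ["B1", "B5", "B6"]

Derivation:
idom tree: B1←B0 B2←B1 B3←B2 B4←B3 B5←B1 B6←B1
Dom at joins:
  B1: preds {B0,B2,B5}: {B0} ∩ {B0,B1,B2} ∩ {B0,B1,B5} = {B0}; idom=B0
  B5: preds {B1,B3}: {B0,B1} ∩ {B0,B1,B2,B3} = {B0,B1}; idom=B1
  B6: preds {B3,B4,B5}: {B0,B1,B2,B3} ∩ {B0,B1,B2,B3,B4} ∩ {B0,B1,B5} = {B0,B1}; idom=B1

Frontier:
  join B1 pred B0: · stop@B0
  join B1 pred B2: B2→B1 stop@B0
  join B1 pred B5: B5→B1 stop@B0
  join B5 pred B1: · stop@B1
  join B5 pred B3: B3→B2 stop@B1
  join B6 pred B3: B3→B2 stop@B1
  join B6 pred B4: B4→B3→B2 stop@B1
  join B6 pred B5: B5 stop@B1
  B0 → ∅
  B1 → {B1}
  B2 → {B1,B5,B6}
  B3 → {B5,B6}
  B4 → {B6}
  B5 → {B1,B6}
  B6 → ∅

φ for i: defs {B3}
  DF⁺ = {B1,B5,B6}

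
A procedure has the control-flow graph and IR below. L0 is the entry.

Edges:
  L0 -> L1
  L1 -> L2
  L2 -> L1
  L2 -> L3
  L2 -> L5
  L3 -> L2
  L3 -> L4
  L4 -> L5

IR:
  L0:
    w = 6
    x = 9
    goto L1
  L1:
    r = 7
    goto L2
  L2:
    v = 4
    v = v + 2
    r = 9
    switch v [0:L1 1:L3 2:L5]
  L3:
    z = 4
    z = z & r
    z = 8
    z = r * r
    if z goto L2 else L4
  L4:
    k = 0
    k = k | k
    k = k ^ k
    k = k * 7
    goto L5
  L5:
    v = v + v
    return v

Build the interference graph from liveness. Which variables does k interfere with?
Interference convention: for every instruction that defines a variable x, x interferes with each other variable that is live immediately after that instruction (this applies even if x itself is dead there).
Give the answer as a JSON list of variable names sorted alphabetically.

Answer: ["v"]

Working:
def/use:
  L0: def={w,x} ue=∅
  L1: def={r} ue=∅
  L2: def={r,v} ue=∅
  L3: def={z} ue={r}
  L4: def={k} ue=∅
  L5: def={v} ue={v}

Live sets:
  L0 li=∅ lo=∅
  L1 li=∅ lo=∅
  L2 li=∅ lo={r,v}
  L3 li={r,v} lo={v}
  L4 li={v} lo={v}
  L5 li={v} lo=∅

Conflict graph:
  k — {v}
  r — {v,z}
  v — {k,r,z}
  w — ∅
  x — ∅
  z — {r,v}

N(k) = ["v"]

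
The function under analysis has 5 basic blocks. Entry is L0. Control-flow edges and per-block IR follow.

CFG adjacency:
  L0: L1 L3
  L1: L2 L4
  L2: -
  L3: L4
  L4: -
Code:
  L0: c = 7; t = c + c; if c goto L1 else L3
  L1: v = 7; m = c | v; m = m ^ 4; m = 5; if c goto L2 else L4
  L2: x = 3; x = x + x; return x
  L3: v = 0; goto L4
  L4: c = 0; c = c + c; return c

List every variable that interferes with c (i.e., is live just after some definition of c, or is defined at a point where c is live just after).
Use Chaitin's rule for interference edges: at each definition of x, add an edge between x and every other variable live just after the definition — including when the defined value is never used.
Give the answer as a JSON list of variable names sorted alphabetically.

Per-block:
  L0: def={c,t} ue=∅
  L1: def={m,v} ue={c}
  L2: def={x} ue=∅
  L3: def={v} ue=∅
  L4: def={c} ue=∅

Live sets:
  live L0: ∅→{c}
  live L1: {c}→∅
  live L2: ∅→∅
  live L3: ∅→∅
  live L4: ∅→∅

Interference:
  c — {m,t,v}
  m — {c}
  t — {c}
  v — {c}
  x — ∅

N(c) = ["m", "t", "v"]

Answer: ["m", "t", "v"]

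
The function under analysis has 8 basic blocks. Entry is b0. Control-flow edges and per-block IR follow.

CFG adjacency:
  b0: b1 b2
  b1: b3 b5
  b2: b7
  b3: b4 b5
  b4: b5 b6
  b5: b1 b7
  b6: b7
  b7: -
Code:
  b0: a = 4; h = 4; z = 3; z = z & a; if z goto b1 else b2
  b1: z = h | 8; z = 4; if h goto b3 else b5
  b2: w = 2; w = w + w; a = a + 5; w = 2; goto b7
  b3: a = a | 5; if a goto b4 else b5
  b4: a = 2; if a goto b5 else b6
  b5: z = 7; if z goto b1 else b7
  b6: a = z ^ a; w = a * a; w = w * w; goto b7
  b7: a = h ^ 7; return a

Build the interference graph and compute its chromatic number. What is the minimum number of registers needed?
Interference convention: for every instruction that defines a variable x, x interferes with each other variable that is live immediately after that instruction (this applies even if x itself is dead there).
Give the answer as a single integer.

Answer: 3

Analysis:
Block summaries:
  b0: def={a,h,z} ue=∅
  b1: def={z} ue={h}
  b2: def={a,w} ue={a}
  b3: def={a} ue={a}
  b4: def={a} ue=∅
  b5: def={z} ue=∅
  b6: def={a,w} ue={a,z}
  b7: def={a} ue={h}

Live sets:
  b0 li=∅ lo={a,h}
  b1 li={a,h} lo={a,h,z}
  b2 li={a,h} lo={h}
  b3 li={a,h,z} lo={a,h,z}
  b4 li={h,z} lo={a,h,z}
  b5 li={a,h} lo={a,h}
  b6 li={a,h,z} lo={h}
  b7 li={h} lo=∅

Conflict graph:
  a: {h,w,z}
  h: {a,w,z}
  w: {a,h}
  z: {a,h}

Registers:
  clique {a,h,w} ⇒ need ≥ 3
  assign a→R0 h→R1 w→R2 z→R2 — no edge inside a register ⇒ χ ≤ 3
  χ = 3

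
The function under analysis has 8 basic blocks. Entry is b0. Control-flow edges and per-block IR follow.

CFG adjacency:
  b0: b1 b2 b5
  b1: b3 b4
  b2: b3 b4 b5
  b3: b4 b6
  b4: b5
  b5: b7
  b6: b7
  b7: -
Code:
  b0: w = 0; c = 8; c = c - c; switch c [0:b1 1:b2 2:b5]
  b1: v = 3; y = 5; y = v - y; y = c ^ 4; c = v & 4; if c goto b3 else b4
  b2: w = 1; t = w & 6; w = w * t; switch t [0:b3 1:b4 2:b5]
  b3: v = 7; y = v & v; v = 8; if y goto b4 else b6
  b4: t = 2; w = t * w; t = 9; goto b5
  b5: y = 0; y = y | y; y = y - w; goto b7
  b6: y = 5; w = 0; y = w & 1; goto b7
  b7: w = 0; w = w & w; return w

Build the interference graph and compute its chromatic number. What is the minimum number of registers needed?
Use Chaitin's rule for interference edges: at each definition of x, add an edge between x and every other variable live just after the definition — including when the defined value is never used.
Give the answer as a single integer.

Answer: 4

Derivation:
def/use:
  b0: {c,w} / ∅
  b1: {c,v,y} / {c}
  b2: {t,w} / ∅
  b3: {v,y} / ∅
  b4: {t,w} / {w}
  b5: {y} / {w}
  b6: {w,y} / ∅
  b7: {w} / ∅

Liveness:
  live b0: ∅→{c,w}
  live b1: {c,w}→{w}
  live b2: ∅→{w}
  live b3: {w}→{w}
  live b4: {w}→{w}
  live b5: {w}→∅
  live b6: ∅→∅
  live b7: ∅→∅

Conflict graph:
  c↔{v,w,y}
  t↔{w}
  v↔{c,w,y}
  w↔{c,t,v,y}
  y↔{c,v,w}

Registers:
  lower bound: {c,v,w,y} mutually conflict ⇒ χ ≥ 4
  4-colouring: r0={w}  r1={c,t}  r2={v}  r3={y}
  χ = 4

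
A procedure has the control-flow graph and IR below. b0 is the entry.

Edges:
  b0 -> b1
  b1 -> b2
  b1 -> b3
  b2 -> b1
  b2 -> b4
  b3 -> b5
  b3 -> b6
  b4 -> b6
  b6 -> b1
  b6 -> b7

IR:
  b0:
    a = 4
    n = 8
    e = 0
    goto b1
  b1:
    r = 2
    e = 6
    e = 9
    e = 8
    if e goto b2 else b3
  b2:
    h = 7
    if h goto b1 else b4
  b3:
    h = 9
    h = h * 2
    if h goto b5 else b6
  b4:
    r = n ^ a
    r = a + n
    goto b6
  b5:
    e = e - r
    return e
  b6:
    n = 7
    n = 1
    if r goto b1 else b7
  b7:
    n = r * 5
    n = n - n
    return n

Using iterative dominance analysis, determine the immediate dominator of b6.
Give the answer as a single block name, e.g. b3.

Answer: b1

Working:
idom tree: b1←b0 b2←b1 b3←b1 b4←b2 b5←b3 b6←b1 b7←b6
Join-block Dom:
  b1: preds {b0,b2,b6}: {b0} ∩ {b0,b1,b2} ∩ {b0,b1,b6} = {b0}; idom=b0
  b6: preds {b3,b4}: {b0,b1,b3} ∩ {b0,b1,b2,b4} = {b0,b1}; idom=b1

idom(b6) = b1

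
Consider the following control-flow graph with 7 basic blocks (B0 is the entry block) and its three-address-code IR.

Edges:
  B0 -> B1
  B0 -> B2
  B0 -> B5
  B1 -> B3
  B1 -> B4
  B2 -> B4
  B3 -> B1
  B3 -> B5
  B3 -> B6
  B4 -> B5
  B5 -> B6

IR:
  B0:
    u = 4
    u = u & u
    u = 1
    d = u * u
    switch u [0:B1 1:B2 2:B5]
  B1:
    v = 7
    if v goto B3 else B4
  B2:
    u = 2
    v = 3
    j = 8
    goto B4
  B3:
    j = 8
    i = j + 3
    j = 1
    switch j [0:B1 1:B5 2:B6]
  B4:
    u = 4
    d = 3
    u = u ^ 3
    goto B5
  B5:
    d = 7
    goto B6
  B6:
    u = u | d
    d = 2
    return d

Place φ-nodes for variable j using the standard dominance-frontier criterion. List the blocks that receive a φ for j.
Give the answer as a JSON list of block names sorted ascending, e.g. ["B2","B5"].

Answer: ["B1", "B4", "B5", "B6"]

Working:
idom tree: B1←B0 B2←B0 B3←B1 B4←B0 B5←B0 B6←B0
Dom at joins:
  B1: preds {B0,B3}: {B0} ∩ {B0,B1,B3} = {B0}; idom=B0
  B4: preds {B1,B2}: {B0,B1} ∩ {B0,B2} = {B0}; idom=B0
  B5: preds {B0,B3,B4}: {B0} ∩ {B0,B1,B3} ∩ {B0,B4} = {B0}; idom=B0
  B6: preds {B3,B5}: {B0,B1,B3} ∩ {B0,B5} = {B0}; idom=B0

DF derivation:
  join B1 pred B0: · stop@B0
  join B1 pred B3: B3→B1 stop@B0
  join B4 pred B1: B1 stop@B0
  join B4 pred B2: B2 stop@B0
  join B5 pred B0: · stop@B0
  join B5 pred B3: B3→B1 stop@B0
  join B5 pred B4: B4 stop@B0
  join B6 pred B3: B3→B1 stop@B0
  join B6 pred B5: B5 stop@B0
  B0 → ∅
  B1 → {B1,B4,B5,B6}
  B2 → {B4}
  B3 → {B1,B5,B6}
  B4 → {B5}
  B5 → {B6}
  B6 → ∅

φ for j: defs {B2,B3}
  DF⁺ = {B1,B4,B5,B6}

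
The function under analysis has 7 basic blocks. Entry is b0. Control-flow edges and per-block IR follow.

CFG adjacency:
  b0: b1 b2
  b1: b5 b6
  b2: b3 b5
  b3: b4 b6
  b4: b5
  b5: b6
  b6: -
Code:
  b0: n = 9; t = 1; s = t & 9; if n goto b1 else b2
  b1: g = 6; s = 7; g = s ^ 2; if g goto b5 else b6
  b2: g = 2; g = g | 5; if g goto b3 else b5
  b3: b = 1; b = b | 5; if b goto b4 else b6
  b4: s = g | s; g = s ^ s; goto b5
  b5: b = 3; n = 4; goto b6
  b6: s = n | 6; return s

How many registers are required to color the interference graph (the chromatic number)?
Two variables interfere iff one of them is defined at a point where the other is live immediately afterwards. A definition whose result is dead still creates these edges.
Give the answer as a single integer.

Answer: 4

Derivation:
def/use:
  b0: {n,s,t} / ∅
  b1: {g,s} / ∅
  b2: {g} / ∅
  b3: {b} / ∅
  b4: {g,s} / {g,s}
  b5: {b,n} / ∅
  b6: {s} / {n}

Liveness:
  b0 li=∅ lo={n,s}
  b1 li={n} lo={n}
  b2 li={n,s} lo={g,n,s}
  b3 li={g,n,s} lo={g,n,s}
  b4 li={g,s} lo=∅
  b5 li=∅ lo={n}
  b6 li={n} lo=∅

Conflict graph:
  b↔{g,n,s}
  g↔{b,n,s}
  n↔{b,g,s,t}
  s↔{b,g,n}
  t↔{n}

Colouring:
  {b,g,n,s} pairwise interfere (4-clique) ⇒ χ ≥ 4
  assign b→R1 g→R2 n→R0 s→R3 t→R1 — no edge inside a register ⇒ χ ≤ 4
  χ = 4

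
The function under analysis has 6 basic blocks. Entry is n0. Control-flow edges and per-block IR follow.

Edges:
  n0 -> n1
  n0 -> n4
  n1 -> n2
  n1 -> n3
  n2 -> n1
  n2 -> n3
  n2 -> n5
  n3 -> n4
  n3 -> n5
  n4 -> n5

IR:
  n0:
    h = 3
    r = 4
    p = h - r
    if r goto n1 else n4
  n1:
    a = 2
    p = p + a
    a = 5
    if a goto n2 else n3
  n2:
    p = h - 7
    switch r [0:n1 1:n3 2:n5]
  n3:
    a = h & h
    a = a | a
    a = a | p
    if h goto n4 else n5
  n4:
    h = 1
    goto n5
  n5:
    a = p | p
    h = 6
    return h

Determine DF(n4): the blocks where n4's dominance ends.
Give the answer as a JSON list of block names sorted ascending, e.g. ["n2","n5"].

Answer: ["n5"]

Analysis:
idom tree: n1←n0 n2←n1 n3←n1 n4←n0 n5←n0
Dom at joins:
  n1: preds {n0,n2}: {n0} ∩ {n0,n1,n2} = {n0}; idom=n0
  n3: preds {n1,n2}: {n0,n1} ∩ {n0,n1,n2} = {n0,n1}; idom=n1
  n4: preds {n0,n3}: {n0} ∩ {n0,n1,n3} = {n0}; idom=n0
  n5: preds {n2,n3,n4}: {n0,n1,n2} ∩ {n0,n1,n3} ∩ {n0,n4} = {n0}; idom=n0

DF walk-up:
  n1←n0: walk · to n0
  n1←n2: walk n2→n1 to n0
  n3←n1: walk · to n1
  n3←n2: walk n2 to n1
  n4←n0: walk · to n0
  n4←n3: walk n3→n1 to n0
  n5←n2: walk n2→n1 to n0
  n5←n3: walk n3→n1 to n0
  n5←n4: walk n4 to n0
  n0: DF=∅
  n1: DF={n1,n4,n5}
  n2: DF={n1,n3,n5}
  n3: DF={n4,n5}
  n4: DF={n5}
  n5: DF=∅

DF(n4) = ["n5"]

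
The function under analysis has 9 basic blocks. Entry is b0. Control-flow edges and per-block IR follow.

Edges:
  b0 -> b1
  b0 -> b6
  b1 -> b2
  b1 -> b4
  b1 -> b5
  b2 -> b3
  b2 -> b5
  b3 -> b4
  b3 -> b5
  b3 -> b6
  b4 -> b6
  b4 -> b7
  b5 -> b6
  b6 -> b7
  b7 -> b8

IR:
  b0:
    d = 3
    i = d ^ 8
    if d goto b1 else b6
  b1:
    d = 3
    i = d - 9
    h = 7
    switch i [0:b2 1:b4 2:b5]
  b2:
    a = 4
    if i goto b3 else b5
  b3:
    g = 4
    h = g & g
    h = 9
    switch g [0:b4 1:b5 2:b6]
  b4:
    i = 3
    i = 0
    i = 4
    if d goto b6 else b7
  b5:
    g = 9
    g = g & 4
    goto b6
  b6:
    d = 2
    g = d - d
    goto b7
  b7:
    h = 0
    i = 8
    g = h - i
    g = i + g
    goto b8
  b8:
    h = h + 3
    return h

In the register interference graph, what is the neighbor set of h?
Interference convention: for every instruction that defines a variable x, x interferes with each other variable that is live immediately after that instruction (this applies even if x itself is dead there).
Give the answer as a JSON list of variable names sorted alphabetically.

def/use:
  b0 def {d,i} use ∅
  b1 def {d,h,i} use ∅
  b2 def {a} use {i}
  b3 def {g,h} use ∅
  b4 def {i} use {d}
  b5 def {g} use ∅
  b6 def {d,g} use ∅
  b7 def {g,h,i} use ∅
  b8 def {h} use {h}

Backward fixpoint:
  live b0: ∅→∅
  live b1: ∅→{d,i}
  live b2: {d,i}→{d}
  live b3: {d}→{d}
  live b4: {d}→∅
  live b5: ∅→∅
  live b6: ∅→∅
  live b7: ∅→{h}
  live b8: {h}→∅

Interfere edges:
  a: {d,i}
  d: {a,g,h,i}
  g: {d,h,i}
  h: {d,g,i}
  i: {a,d,g,h}

N(h) = ["d", "g", "i"]

Answer: ["d", "g", "i"]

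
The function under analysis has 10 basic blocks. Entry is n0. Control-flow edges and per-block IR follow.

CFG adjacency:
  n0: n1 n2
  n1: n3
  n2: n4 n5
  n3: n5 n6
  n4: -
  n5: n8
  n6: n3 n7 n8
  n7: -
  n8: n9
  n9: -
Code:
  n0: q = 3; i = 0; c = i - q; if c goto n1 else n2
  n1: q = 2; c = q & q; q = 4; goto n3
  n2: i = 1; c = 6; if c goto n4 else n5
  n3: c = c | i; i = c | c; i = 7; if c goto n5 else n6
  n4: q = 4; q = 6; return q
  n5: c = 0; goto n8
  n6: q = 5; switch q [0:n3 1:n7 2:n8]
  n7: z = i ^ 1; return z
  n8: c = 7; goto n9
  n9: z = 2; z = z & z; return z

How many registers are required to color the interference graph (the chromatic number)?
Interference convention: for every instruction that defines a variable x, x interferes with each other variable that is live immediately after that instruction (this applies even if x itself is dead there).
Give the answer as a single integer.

Block summaries:
  n0: def={c,i,q} ue=∅
  n1: def={c,q} ue=∅
  n2: def={c,i} ue=∅
  n3: def={c,i} ue={c,i}
  n4: def={q} ue=∅
  n5: def={c} ue=∅
  n6: def={q} ue=∅
  n7: def={z} ue={i}
  n8: def={c} ue=∅
  n9: def={z} ue=∅

Live sets:
  n0 li=∅ lo={i}
  n1 li={i} lo={c,i}
  n2 li=∅ lo=∅
  n3 li={c,i} lo={c,i}
  n4 li=∅ lo=∅
  n5 li=∅ lo=∅
  n6 li={c,i} lo={c,i}
  n7 li={i} lo=∅
  n8 li=∅ lo=∅
  n9 li=∅ lo=∅

Conflict graph:
  c — {i,q}
  i — {c,q}
  q — {c,i}
  z — ∅

Colouring:
  clique {c,i,q} ⇒ need ≥ 3
  assign c→R0 i→R1 q→R2 z→R0 — no edge inside a register ⇒ χ ≤ 3
  χ = 3

Answer: 3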